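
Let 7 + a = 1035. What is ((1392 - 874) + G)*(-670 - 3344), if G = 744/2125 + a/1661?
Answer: -7352708860476/3529625 ≈ -2.0831e+6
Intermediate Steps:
a = 1028 (a = -7 + 1035 = 1028)
G = 3420284/3529625 (G = 744/2125 + 1028/1661 = 3420284/3529625 ≈ 0.96902)
((1392 - 874) + G)*(-670 - 3344) = ((1392 - 874) + 3420284/3529625)*(-670 - 3344) = (518 + 3420284/3529625)*(-4014) = (1831766034/3529625)*(-4014) = -7352708860476/3529625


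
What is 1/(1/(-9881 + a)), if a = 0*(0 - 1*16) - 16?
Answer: -9897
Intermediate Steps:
a = -16 (a = 0*(0 - 16) - 16 = 0*(-16) - 16 = 0 - 16 = -16)
1/(1/(-9881 + a)) = 1/(1/(-9881 - 16)) = 1/(1/(-9897)) = 1/(-1/9897) = -9897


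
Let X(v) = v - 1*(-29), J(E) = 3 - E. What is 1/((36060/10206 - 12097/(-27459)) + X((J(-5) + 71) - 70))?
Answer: 64071/2689301 ≈ 0.023824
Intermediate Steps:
X(v) = 29 + v (X(v) = v + 29 = 29 + v)
1/((36060/10206 - 12097/(-27459)) + X((J(-5) + 71) - 70)) = 1/((36060/10206 - 12097/(-27459)) + (29 + (((3 - 1*(-5)) + 71) - 70))) = 1/((36060*(1/10206) - 12097*(-1/27459)) + (29 + (((3 + 5) + 71) - 70))) = 1/((6010/1701 + 12097/27459) + (29 + ((8 + 71) - 70))) = 1/(254603/64071 + (29 + (79 - 70))) = 1/(254603/64071 + (29 + 9)) = 1/(254603/64071 + 38) = 1/(2689301/64071) = 64071/2689301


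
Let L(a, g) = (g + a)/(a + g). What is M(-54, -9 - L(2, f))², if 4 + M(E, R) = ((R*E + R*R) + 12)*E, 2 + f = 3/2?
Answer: 1239884944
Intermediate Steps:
f = -½ (f = -2 + 3/2 = -½ ≈ -0.50000)
L(a, g) = 1 (L(a, g) = (a + g)/(a + g) = 1)
M(E, R) = -4 + E*(12 + R² + E*R) (M(E, R) = -4 + ((R*E + R*R) + 12)*E = -4 + ((E*R + R²) + 12)*E = -4 + ((R² + E*R) + 12)*E = -4 + (12 + R² + E*R)*E = -4 + E*(12 + R² + E*R))
M(-54, -9 - L(2, f))² = (-4 + 12*(-54) - 54*(-9 - 1*1)² + (-9 - 1*1)*(-54)²)² = (-4 - 648 - 54*(-9 - 1)² + (-9 - 1)*2916)² = (-4 - 648 - 54*(-10)² - 10*2916)² = (-4 - 648 - 54*100 - 29160)² = (-4 - 648 - 5400 - 29160)² = (-35212)² = 1239884944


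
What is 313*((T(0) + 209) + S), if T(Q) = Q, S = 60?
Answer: 84197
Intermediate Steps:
313*((T(0) + 209) + S) = 313*((0 + 209) + 60) = 313*(209 + 60) = 313*269 = 84197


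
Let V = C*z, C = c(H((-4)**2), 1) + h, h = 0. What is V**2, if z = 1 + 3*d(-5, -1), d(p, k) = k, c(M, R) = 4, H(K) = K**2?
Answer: 64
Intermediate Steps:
C = 4 (C = 4 + 0 = 4)
z = -2 (z = 1 + 3*(-1) = 1 - 3 = -2)
V = -8 (V = 4*(-2) = -8)
V**2 = (-8)**2 = 64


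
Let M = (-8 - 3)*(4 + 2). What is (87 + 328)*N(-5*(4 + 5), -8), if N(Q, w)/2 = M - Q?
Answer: -17430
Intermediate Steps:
M = -66 (M = -11*6 = -66)
N(Q, w) = -132 - 2*Q (N(Q, w) = 2*(-66 - Q) = -132 - 2*Q)
(87 + 328)*N(-5*(4 + 5), -8) = (87 + 328)*(-132 - (-10)*(4 + 5)) = 415*(-132 - (-10)*9) = 415*(-132 - 2*(-45)) = 415*(-132 + 90) = 415*(-42) = -17430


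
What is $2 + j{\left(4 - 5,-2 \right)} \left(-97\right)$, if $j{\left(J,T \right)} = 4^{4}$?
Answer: $-24830$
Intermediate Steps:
$j{\left(J,T \right)} = 256$
$2 + j{\left(4 - 5,-2 \right)} \left(-97\right) = 2 + 256 \left(-97\right) = 2 - 24832 = -24830$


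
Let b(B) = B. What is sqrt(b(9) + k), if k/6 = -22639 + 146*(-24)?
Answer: 7*I*sqrt(3201) ≈ 396.04*I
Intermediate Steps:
k = -156858 (k = 6*(-22639 + 146*(-24)) = 6*(-22639 - 3504) = 6*(-26143) = -156858)
sqrt(b(9) + k) = sqrt(9 - 156858) = sqrt(-156849) = 7*I*sqrt(3201)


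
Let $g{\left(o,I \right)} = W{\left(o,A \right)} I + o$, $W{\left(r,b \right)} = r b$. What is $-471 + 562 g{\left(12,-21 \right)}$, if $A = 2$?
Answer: $-276975$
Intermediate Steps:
$W{\left(r,b \right)} = b r$
$g{\left(o,I \right)} = o + 2 I o$ ($g{\left(o,I \right)} = 2 o I + o = 2 I o + o = o + 2 I o$)
$-471 + 562 g{\left(12,-21 \right)} = -471 + 562 \cdot 12 \left(1 + 2 \left(-21\right)\right) = -471 + 562 \cdot 12 \left(1 - 42\right) = -471 + 562 \cdot 12 \left(-41\right) = -471 + 562 \left(-492\right) = -471 - 276504 = -276975$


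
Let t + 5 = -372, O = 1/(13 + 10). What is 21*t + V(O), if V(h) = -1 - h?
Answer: -182115/23 ≈ -7918.0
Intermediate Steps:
O = 1/23 ≈ 0.043478
t = -377 (t = -5 - 372 = -377)
21*t + V(O) = 21*(-377) + (-1 - 1*1/23) = -7917 + (-1 - 1/23) = -7917 - 24/23 = -182115/23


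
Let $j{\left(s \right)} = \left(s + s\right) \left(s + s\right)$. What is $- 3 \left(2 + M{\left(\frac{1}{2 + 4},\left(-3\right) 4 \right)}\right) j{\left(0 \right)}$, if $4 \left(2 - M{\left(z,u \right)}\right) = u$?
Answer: $0$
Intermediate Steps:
$M{\left(z,u \right)} = 2 - \frac{u}{4}$
$j{\left(s \right)} = 4 s^{2}$ ($j{\left(s \right)} = 2 s 2 s = 4 s^{2}$)
$- 3 \left(2 + M{\left(\frac{1}{2 + 4},\left(-3\right) 4 \right)}\right) j{\left(0 \right)} = - 3 \left(2 - \left(-2 + \frac{\left(-3\right) 4}{4}\right)\right) 4 \cdot 0^{2} = - 3 \left(2 + \left(2 - -3\right)\right) 4 \cdot 0 = - 3 \left(2 + \left(2 + 3\right)\right) 0 = - 3 \left(2 + 5\right) 0 = \left(-3\right) 7 \cdot 0 = \left(-21\right) 0 = 0$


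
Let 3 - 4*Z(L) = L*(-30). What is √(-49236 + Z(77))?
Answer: I*√194631/2 ≈ 220.58*I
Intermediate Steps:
Z(L) = ¾ + 15*L/2 (Z(L) = ¾ - L*(-30)/4 = ¾ - (-15)*L/2 = ¾ + 15*L/2)
√(-49236 + Z(77)) = √(-49236 + (¾ + (15/2)*77)) = √(-49236 + (¾ + 1155/2)) = √(-49236 + 2313/4) = √(-194631/4) = I*√194631/2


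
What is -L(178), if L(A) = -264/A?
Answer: 132/89 ≈ 1.4831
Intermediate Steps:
-L(178) = -(-264)/178 = -1*(-132/89) = 132/89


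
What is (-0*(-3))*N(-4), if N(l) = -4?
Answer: 0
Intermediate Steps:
(-0*(-3))*N(-4) = -0*(-3)*(-4) = -9*0*(-4) = 0*(-4) = 0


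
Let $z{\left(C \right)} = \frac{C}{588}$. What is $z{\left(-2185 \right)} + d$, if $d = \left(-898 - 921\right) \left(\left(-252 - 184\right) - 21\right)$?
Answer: $\frac{488792219}{588} \approx 8.3128 \cdot 10^{5}$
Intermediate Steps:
$z{\left(C \right)} = \frac{C}{588}$ ($z{\left(C \right)} = C \frac{1}{588} = \frac{C}{588}$)
$d = 831283$ ($d = - 1819 \left(-436 - 21\right) = \left(-1819\right) \left(-457\right) = 831283$)
$z{\left(-2185 \right)} + d = \frac{1}{588} \left(-2185\right) + 831283 = - \frac{2185}{588} + 831283 = \frac{488792219}{588}$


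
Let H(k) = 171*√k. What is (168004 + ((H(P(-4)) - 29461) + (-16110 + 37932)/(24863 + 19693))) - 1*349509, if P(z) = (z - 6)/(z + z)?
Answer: -1566629879/7426 + 171*√5/2 ≈ -2.1077e+5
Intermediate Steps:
P(z) = (-6 + z)/(2*z) (P(z) = (-6 + z)/((2*z)) = (-6 + z)*(1/(2*z)) = (-6 + z)/(2*z))
(168004 + ((H(P(-4)) - 29461) + (-16110 + 37932)/(24863 + 19693))) - 1*349509 = (168004 + ((171*√((½)*(-6 - 4)/(-4)) - 29461) + (-16110 + 37932)/(24863 + 19693))) - 1*349509 = (168004 + ((171*√((½)*(-¼)*(-10)) - 29461) + 21822/44556)) - 349509 = (168004 + ((171*√(5/4) - 29461) + 21822*(1/44556))) - 349509 = (168004 + ((171*(√5/2) - 29461) + 3637/7426)) - 349509 = (168004 + ((171*√5/2 - 29461) + 3637/7426)) - 349509 = (168004 + ((-29461 + 171*√5/2) + 3637/7426)) - 349509 = (168004 + (-218773749/7426 + 171*√5/2)) - 349509 = (1028823955/7426 + 171*√5/2) - 349509 = -1566629879/7426 + 171*√5/2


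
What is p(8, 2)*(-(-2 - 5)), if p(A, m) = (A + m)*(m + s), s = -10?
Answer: -560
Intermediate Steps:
p(A, m) = (-10 + m)*(A + m) (p(A, m) = (A + m)*(m - 10) = (A + m)*(-10 + m) = (-10 + m)*(A + m))
p(8, 2)*(-(-2 - 5)) = (2**2 - 10*8 - 10*2 + 8*2)*(-(-2 - 5)) = (4 - 80 - 20 + 16)*(-1*(-7)) = -80*7 = -560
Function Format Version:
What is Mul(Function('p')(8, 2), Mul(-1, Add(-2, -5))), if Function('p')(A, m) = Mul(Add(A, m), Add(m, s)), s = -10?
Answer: -560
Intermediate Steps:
Function('p')(A, m) = Mul(Add(-10, m), Add(A, m)) (Function('p')(A, m) = Mul(Add(A, m), Add(m, -10)) = Mul(Add(A, m), Add(-10, m)) = Mul(Add(-10, m), Add(A, m)))
Mul(Function('p')(8, 2), Mul(-1, Add(-2, -5))) = Mul(Add(Pow(2, 2), Mul(-10, 8), Mul(-10, 2), Mul(8, 2)), Mul(-1, Add(-2, -5))) = Mul(Add(4, -80, -20, 16), Mul(-1, -7)) = Mul(-80, 7) = -560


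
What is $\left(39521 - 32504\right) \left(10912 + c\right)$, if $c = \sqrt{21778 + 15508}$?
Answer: $76569504 + 7017 \sqrt{37286} \approx 7.7924 \cdot 10^{7}$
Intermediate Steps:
$c = \sqrt{37286} \approx 193.1$
$\left(39521 - 32504\right) \left(10912 + c\right) = \left(39521 - 32504\right) \left(10912 + \sqrt{37286}\right) = 7017 \left(10912 + \sqrt{37286}\right) = 76569504 + 7017 \sqrt{37286}$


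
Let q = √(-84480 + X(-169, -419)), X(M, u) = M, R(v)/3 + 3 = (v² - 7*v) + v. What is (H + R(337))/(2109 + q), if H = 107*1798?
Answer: 555740481/2266265 - 263509*I*√84649/2266265 ≈ 245.22 - 33.83*I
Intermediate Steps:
R(v) = -9 - 18*v + 3*v² (R(v) = -9 + 3*((v² - 7*v) + v) = -9 + 3*(v² - 6*v) = -9 + (-18*v + 3*v²) = -9 - 18*v + 3*v²)
H = 192386
q = I*√84649 (q = √(-84480 - 169) = √(-84649) = I*√84649 ≈ 290.94*I)
(H + R(337))/(2109 + q) = (192386 + (-9 - 18*337 + 3*337²))/(2109 + I*√84649) = (192386 + (-9 - 6066 + 3*113569))/(2109 + I*√84649) = (192386 + (-9 - 6066 + 340707))/(2109 + I*√84649) = (192386 + 334632)/(2109 + I*√84649) = 527018/(2109 + I*√84649)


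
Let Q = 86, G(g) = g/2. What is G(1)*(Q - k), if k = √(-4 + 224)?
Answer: 43 - √55 ≈ 35.584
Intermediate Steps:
G(g) = g/2 (G(g) = g*(½) = g/2)
k = 2*√55 (k = √220 = 2*√55 ≈ 14.832)
G(1)*(Q - k) = ((½)*1)*(86 - 2*√55) = (86 - 2*√55)/2 = 43 - √55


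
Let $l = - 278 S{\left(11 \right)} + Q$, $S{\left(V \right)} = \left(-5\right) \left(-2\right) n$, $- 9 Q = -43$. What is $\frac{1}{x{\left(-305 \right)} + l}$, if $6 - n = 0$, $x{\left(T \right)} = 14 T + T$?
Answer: $- \frac{9}{191252} \approx -4.7058 \cdot 10^{-5}$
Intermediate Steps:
$Q = \frac{43}{9}$ ($Q = \left(- \frac{1}{9}\right) \left(-43\right) = \frac{43}{9} \approx 4.7778$)
$x{\left(T \right)} = 15 T$
$n = 6$ ($n = 6 - 0 = 6 + 0 = 6$)
$S{\left(V \right)} = 60$ ($S{\left(V \right)} = \left(-5\right) \left(-2\right) 6 = 10 \cdot 6 = 60$)
$l = - \frac{150077}{9}$ ($l = \left(-278\right) 60 + \frac{43}{9} = -16680 + \frac{43}{9} = - \frac{150077}{9} \approx -16675.0$)
$\frac{1}{x{\left(-305 \right)} + l} = \frac{1}{15 \left(-305\right) - \frac{150077}{9}} = \frac{1}{-4575 - \frac{150077}{9}} = \frac{1}{- \frac{191252}{9}} = - \frac{9}{191252}$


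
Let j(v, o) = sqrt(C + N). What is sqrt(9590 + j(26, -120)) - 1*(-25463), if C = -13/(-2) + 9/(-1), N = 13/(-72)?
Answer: 25463 + sqrt(345240 + 3*I*sqrt(386))/6 ≈ 25561.0 + 0.0083594*I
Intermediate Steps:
N = -13/72 (N = 13*(-1/72) = -13/72 ≈ -0.18056)
C = -5/2 (C = -13*(-1/2) + 9*(-1) = 13/2 - 9 = -5/2 ≈ -2.5000)
j(v, o) = I*sqrt(386)/12 (j(v, o) = sqrt(-5/2 - 13/72) = sqrt(-193/72) = I*sqrt(386)/12)
sqrt(9590 + j(26, -120)) - 1*(-25463) = sqrt(9590 + I*sqrt(386)/12) - 1*(-25463) = sqrt(9590 + I*sqrt(386)/12) + 25463 = 25463 + sqrt(9590 + I*sqrt(386)/12)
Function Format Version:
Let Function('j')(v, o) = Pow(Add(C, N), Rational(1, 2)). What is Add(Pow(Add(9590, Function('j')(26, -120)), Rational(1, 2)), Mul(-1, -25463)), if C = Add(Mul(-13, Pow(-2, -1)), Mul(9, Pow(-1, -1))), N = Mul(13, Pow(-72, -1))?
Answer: Add(25463, Mul(Rational(1, 6), Pow(Add(345240, Mul(3, I, Pow(386, Rational(1, 2)))), Rational(1, 2)))) ≈ Add(25561., Mul(0.0083594, I))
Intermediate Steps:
N = Rational(-13, 72) (N = Mul(13, Rational(-1, 72)) = Rational(-13, 72) ≈ -0.18056)
C = Rational(-5, 2) (C = Add(Mul(-13, Rational(-1, 2)), Mul(9, -1)) = Add(Rational(13, 2), -9) = Rational(-5, 2) ≈ -2.5000)
Function('j')(v, o) = Mul(Rational(1, 12), I, Pow(386, Rational(1, 2))) (Function('j')(v, o) = Pow(Add(Rational(-5, 2), Rational(-13, 72)), Rational(1, 2)) = Pow(Rational(-193, 72), Rational(1, 2)) = Mul(Rational(1, 12), I, Pow(386, Rational(1, 2))))
Add(Pow(Add(9590, Function('j')(26, -120)), Rational(1, 2)), Mul(-1, -25463)) = Add(Pow(Add(9590, Mul(Rational(1, 12), I, Pow(386, Rational(1, 2)))), Rational(1, 2)), Mul(-1, -25463)) = Add(Pow(Add(9590, Mul(Rational(1, 12), I, Pow(386, Rational(1, 2)))), Rational(1, 2)), 25463) = Add(25463, Pow(Add(9590, Mul(Rational(1, 12), I, Pow(386, Rational(1, 2)))), Rational(1, 2)))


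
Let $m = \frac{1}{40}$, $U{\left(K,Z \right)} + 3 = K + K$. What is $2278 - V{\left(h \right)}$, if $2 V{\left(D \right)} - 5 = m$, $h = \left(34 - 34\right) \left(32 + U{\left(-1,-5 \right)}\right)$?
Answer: $\frac{182039}{80} \approx 2275.5$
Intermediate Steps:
$U{\left(K,Z \right)} = -3 + 2 K$ ($U{\left(K,Z \right)} = -3 + \left(K + K\right) = -3 + 2 K$)
$h = 0$ ($h = \left(34 - 34\right) \left(32 + \left(-3 + 2 \left(-1\right)\right)\right) = 0 \left(32 - 5\right) = 0 \cdot 27 = 0$)
$m = \frac{1}{40} \approx 0.025$
$V{\left(D \right)} = \frac{201}{80}$ ($V{\left(D \right)} = \frac{5}{2} + \frac{1}{2} \cdot \frac{1}{40} = \frac{5}{2} + \frac{1}{80} = \frac{201}{80}$)
$2278 - V{\left(h \right)} = 2278 - \frac{201}{80} = \frac{182039}{80}$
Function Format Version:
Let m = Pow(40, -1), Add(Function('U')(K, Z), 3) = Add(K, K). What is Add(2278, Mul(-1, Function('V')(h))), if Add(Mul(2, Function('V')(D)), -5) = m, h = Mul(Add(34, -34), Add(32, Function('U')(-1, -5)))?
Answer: Rational(182039, 80) ≈ 2275.5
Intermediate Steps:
Function('U')(K, Z) = Add(-3, Mul(2, K)) (Function('U')(K, Z) = Add(-3, Add(K, K)) = Add(-3, Mul(2, K)))
h = 0 (h = Mul(Add(34, -34), Add(32, Add(-3, Mul(2, -1)))) = Mul(0, Add(32, Add(-3, -2))) = Mul(0, Add(32, -5)) = Mul(0, 27) = 0)
m = Rational(1, 40) ≈ 0.025000
Function('V')(D) = Rational(201, 80) (Function('V')(D) = Add(Rational(5, 2), Mul(Rational(1, 2), Rational(1, 40))) = Add(Rational(5, 2), Rational(1, 80)) = Rational(201, 80))
Add(2278, Mul(-1, Function('V')(h))) = Add(2278, Mul(-1, Rational(201, 80))) = Add(2278, Rational(-201, 80)) = Rational(182039, 80)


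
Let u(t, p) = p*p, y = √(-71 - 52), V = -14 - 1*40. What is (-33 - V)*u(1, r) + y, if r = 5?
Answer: 525 + I*√123 ≈ 525.0 + 11.091*I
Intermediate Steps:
V = -54 (V = -14 - 40 = -54)
y = I*√123 (y = √(-123) = I*√123 ≈ 11.091*I)
u(t, p) = p²
(-33 - V)*u(1, r) + y = (-33 - 1*(-54))*5² + I*√123 = (-33 + 54)*25 + I*√123 = 21*25 + I*√123 = 525 + I*√123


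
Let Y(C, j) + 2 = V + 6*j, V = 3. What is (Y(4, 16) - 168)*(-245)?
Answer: 17395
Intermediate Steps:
Y(C, j) = 1 + 6*j (Y(C, j) = -2 + (3 + 6*j) = 1 + 6*j)
(Y(4, 16) - 168)*(-245) = ((1 + 6*16) - 168)*(-245) = ((1 + 96) - 168)*(-245) = (97 - 168)*(-245) = -71*(-245) = 17395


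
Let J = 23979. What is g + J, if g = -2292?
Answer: 21687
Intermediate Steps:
g + J = -2292 + 23979 = 21687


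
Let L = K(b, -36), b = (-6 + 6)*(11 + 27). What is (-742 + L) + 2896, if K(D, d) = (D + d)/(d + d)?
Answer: 4309/2 ≈ 2154.5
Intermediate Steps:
b = 0 (b = 0*38 = 0)
K(D, d) = (D + d)/(2*d) (K(D, d) = (D + d)/((2*d)) = (D + d)*(1/(2*d)) = (D + d)/(2*d))
L = ½ (L = (½)*(0 - 36)/(-36) = (½)*(-1/36)*(-36) = ½ ≈ 0.50000)
(-742 + L) + 2896 = (-742 + ½) + 2896 = -1483/2 + 2896 = 4309/2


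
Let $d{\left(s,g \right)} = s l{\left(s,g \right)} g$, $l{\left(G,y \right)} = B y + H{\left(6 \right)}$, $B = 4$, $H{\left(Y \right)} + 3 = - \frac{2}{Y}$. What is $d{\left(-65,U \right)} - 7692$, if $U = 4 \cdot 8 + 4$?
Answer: $-336852$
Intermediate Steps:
$H{\left(Y \right)} = -3 - \frac{2}{Y}$
$l{\left(G,y \right)} = - \frac{10}{3} + 4 y$ ($l{\left(G,y \right)} = 4 y - \left(3 + \frac{2}{6}\right) = 4 y - \frac{10}{3} = - \frac{10}{3} + 4 y$)
$U = 36$ ($U = 32 + 4 = 36$)
$d{\left(s,g \right)} = g s \left(- \frac{10}{3} + 4 g\right)$ ($d{\left(s,g \right)} = s \left(- \frac{10}{3} + 4 g\right) g = g s \left(- \frac{10}{3} + 4 g\right)$)
$d{\left(-65,U \right)} - 7692 = \frac{2}{3} \cdot 36 \left(-65\right) \left(-5 + 6 \cdot 36\right) - 7692 = \frac{2}{3} \cdot 36 \left(-65\right) \left(-5 + 216\right) - 7692 = \frac{2}{3} \cdot 36 \left(-65\right) 211 - 7692 = -329160 - 7692 = -336852$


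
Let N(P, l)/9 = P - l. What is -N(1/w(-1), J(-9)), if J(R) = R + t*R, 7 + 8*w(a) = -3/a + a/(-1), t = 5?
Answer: -462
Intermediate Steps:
w(a) = -7/8 - 3/(8*a) - a/8 (w(a) = -7/8 + (-3/a + a/(-1))/8 = -7/8 + (-3/a + a*(-1))/8 = -7/8 + (-3/a - a)/8 = -7/8 + (-a - 3/a)/8 = -7/8 + (-3/(8*a) - a/8) = -7/8 - 3/(8*a) - a/8)
J(R) = 6*R (J(R) = R + 5*R = 6*R)
N(P, l) = -9*l + 9*P (N(P, l) = 9*(P - l) = -9*l + 9*P)
-N(1/w(-1), J(-9)) = -(-54*(-9) + 9/(((⅛)*(-3 - 1*(-1)*(7 - 1))/(-1)))) = -(-9*(-54) + 9/(((⅛)*(-1)*(-3 - 1*(-1)*6)))) = -(486 + 9/(((⅛)*(-1)*(-3 + 6)))) = -(486 + 9/(((⅛)*(-1)*3))) = -(486 + 9/(-3/8)) = -(486 + 9*(-8/3)) = -(486 - 24) = -1*462 = -462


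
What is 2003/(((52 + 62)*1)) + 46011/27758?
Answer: 15211132/791103 ≈ 19.228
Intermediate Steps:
2003/(((52 + 62)*1)) + 46011/27758 = 2003/((114*1)) + 46011*(1/27758) = 2003/114 + 46011/27758 = 15211132/791103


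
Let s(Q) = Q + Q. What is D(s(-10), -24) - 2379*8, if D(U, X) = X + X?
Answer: -19080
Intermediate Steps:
s(Q) = 2*Q
D(U, X) = 2*X
D(s(-10), -24) - 2379*8 = 2*(-24) - 2379*8 = -48 - 1*19032 = -48 - 19032 = -19080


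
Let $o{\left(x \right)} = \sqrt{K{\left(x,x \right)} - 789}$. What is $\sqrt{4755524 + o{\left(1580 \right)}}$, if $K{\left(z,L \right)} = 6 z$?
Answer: $\sqrt{4755524 + \sqrt{8691}} \approx 2180.7$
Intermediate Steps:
$o{\left(x \right)} = \sqrt{-789 + 6 x}$ ($o{\left(x \right)} = \sqrt{6 x - 789} = \sqrt{-789 + 6 x}$)
$\sqrt{4755524 + o{\left(1580 \right)}} = \sqrt{4755524 + \sqrt{-789 + 6 \cdot 1580}} = \sqrt{4755524 + \sqrt{-789 + 9480}} = \sqrt{4755524 + \sqrt{8691}}$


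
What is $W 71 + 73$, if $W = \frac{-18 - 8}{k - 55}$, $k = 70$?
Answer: $- \frac{751}{15} \approx -50.067$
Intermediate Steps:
$W = - \frac{26}{15}$ ($W = \frac{-18 - 8}{70 - 55} = - \frac{26}{15} \approx -1.7333$)
$W 71 + 73 = \left(- \frac{26}{15}\right) 71 + 73 = - \frac{1846}{15} + 73 = - \frac{751}{15}$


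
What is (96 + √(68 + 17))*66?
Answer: 6336 + 66*√85 ≈ 6944.5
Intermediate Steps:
(96 + √(68 + 17))*66 = (96 + √85)*66 = 6336 + 66*√85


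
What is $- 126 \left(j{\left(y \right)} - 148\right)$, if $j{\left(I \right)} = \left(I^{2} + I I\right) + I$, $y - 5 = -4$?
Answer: $18270$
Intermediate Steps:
$y = 1$ ($y = 5 - 4 = 1$)
$j{\left(I \right)} = I + 2 I^{2}$ ($j{\left(I \right)} = \left(I^{2} + I^{2}\right) + I = 2 I^{2} + I = I + 2 I^{2}$)
$- 126 \left(j{\left(y \right)} - 148\right) = - 126 \left(1 \left(1 + 2 \cdot 1\right) - 148\right) = - 126 \left(1 \left(1 + 2\right) - 148\right) = - 126 \left(1 \cdot 3 - 148\right) = - 126 \left(3 - 148\right) = \left(-126\right) \left(-145\right) = 18270$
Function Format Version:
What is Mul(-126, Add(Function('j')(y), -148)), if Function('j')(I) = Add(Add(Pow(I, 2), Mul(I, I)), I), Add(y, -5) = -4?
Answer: 18270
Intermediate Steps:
y = 1 (y = Add(5, -4) = 1)
Function('j')(I) = Add(I, Mul(2, Pow(I, 2))) (Function('j')(I) = Add(Add(Pow(I, 2), Pow(I, 2)), I) = Add(Mul(2, Pow(I, 2)), I) = Add(I, Mul(2, Pow(I, 2))))
Mul(-126, Add(Function('j')(y), -148)) = Mul(-126, Add(Mul(1, Add(1, Mul(2, 1))), -148)) = Mul(-126, Add(Mul(1, Add(1, 2)), -148)) = Mul(-126, Add(Mul(1, 3), -148)) = Mul(-126, Add(3, -148)) = Mul(-126, -145) = 18270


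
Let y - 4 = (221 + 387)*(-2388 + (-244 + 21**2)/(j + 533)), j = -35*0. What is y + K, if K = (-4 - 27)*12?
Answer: -773941200/533 ≈ -1.4520e+6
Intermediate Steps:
j = 0
y = -773742924/533 (y = 4 + (221 + 387)*(-2388 + (-244 + 21**2)/(0 + 533)) = 4 + 608*(-2388 + (-244 + 441)/533) = 4 + 608*(-2388 + 197*(1/533)) = 4 + 608*(-2388 + 197/533) = 4 + 608*(-1272607/533) = 4 - 773745056/533 = -773742924/533 ≈ -1.4517e+6)
K = -372 (K = -31*12 = -372)
y + K = -773742924/533 - 372 = -773941200/533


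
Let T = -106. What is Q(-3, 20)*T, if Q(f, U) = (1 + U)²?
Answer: -46746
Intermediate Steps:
Q(-3, 20)*T = (1 + 20)²*(-106) = 21²*(-106) = 441*(-106) = -46746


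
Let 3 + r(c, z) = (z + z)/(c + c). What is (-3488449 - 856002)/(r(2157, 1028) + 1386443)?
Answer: -9370980807/2990552108 ≈ -3.1335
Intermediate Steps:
r(c, z) = -3 + z/c (r(c, z) = -3 + (z + z)/(c + c) = -3 + (2*z)/((2*c)) = -3 + (2*z)*(1/(2*c)) = -3 + z/c)
(-3488449 - 856002)/(r(2157, 1028) + 1386443) = (-3488449 - 856002)/((-3 + 1028/2157) + 1386443) = -4344451/((-3 + 1028*(1/2157)) + 1386443) = -4344451/((-3 + 1028/2157) + 1386443) = -4344451/(-5443/2157 + 1386443) = -4344451/2990552108/2157 = -4344451*2157/2990552108 = -9370980807/2990552108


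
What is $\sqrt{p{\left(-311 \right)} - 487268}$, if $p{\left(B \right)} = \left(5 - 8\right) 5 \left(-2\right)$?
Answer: $i \sqrt{487238} \approx 698.02 i$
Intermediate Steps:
$p{\left(B \right)} = 30$ ($p{\left(B \right)} = \left(-3\right) \left(-10\right) = 30$)
$\sqrt{p{\left(-311 \right)} - 487268} = \sqrt{30 - 487268} = \sqrt{-487238} = i \sqrt{487238}$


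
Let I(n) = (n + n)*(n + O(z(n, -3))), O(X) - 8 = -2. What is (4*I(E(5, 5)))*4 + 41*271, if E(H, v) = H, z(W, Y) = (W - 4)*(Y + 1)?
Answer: 12871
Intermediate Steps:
z(W, Y) = (1 + Y)*(-4 + W) (z(W, Y) = (-4 + W)*(1 + Y) = (1 + Y)*(-4 + W))
O(X) = 6 (O(X) = 8 - 2 = 6)
I(n) = 2*n*(6 + n) (I(n) = (n + n)*(n + 6) = (2*n)*(6 + n) = 2*n*(6 + n))
(4*I(E(5, 5)))*4 + 41*271 = (4*(2*5*(6 + 5)))*4 + 41*271 = (4*(2*5*11))*4 + 11111 = (4*110)*4 + 11111 = 440*4 + 11111 = 1760 + 11111 = 12871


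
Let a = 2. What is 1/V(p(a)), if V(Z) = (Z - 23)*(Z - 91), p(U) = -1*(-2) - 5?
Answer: 1/2444 ≈ 0.00040917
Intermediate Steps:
p(U) = -3 (p(U) = 2 - 5 = -3)
V(Z) = (-91 + Z)*(-23 + Z) (V(Z) = (-23 + Z)*(-91 + Z) = (-91 + Z)*(-23 + Z))
1/V(p(a)) = 1/(2093 + (-3)**2 - 114*(-3)) = 1/(2093 + 9 + 342) = 1/2444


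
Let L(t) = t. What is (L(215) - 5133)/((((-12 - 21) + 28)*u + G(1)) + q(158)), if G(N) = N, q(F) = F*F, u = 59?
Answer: -2459/12335 ≈ -0.19935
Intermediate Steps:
q(F) = F²
(L(215) - 5133)/((((-12 - 21) + 28)*u + G(1)) + q(158)) = (215 - 5133)/((((-12 - 21) + 28)*59 + 1) + 158²) = -4918/(((-33 + 28)*59 + 1) + 24964) = -4918/((-5*59 + 1) + 24964) = -4918/((-295 + 1) + 24964) = -4918/(-294 + 24964) = -4918/24670 = -4918*1/24670 = -2459/12335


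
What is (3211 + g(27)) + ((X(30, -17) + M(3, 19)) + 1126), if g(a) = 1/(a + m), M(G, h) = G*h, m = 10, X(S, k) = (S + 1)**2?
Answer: 198136/37 ≈ 5355.0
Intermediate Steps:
X(S, k) = (1 + S)**2
g(a) = 1/(10 + a) (g(a) = 1/(a + 10) = 1/(10 + a))
(3211 + g(27)) + ((X(30, -17) + M(3, 19)) + 1126) = (3211 + 1/(10 + 27)) + (((1 + 30)**2 + 3*19) + 1126) = (3211 + 1/37) + ((31**2 + 57) + 1126) = (3211 + 1/37) + ((961 + 57) + 1126) = 118808/37 + (1018 + 1126) = 118808/37 + 2144 = 198136/37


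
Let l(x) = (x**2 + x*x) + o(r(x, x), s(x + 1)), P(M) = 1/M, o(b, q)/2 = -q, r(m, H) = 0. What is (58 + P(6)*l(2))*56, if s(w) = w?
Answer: 9800/3 ≈ 3266.7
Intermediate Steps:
o(b, q) = -2*q (o(b, q) = 2*(-q) = -2*q)
l(x) = -2 - 2*x + 2*x**2 (l(x) = (x**2 + x*x) - 2*(x + 1) = (x**2 + x**2) - 2*(1 + x) = 2*x**2 + (-2 - 2*x) = -2 - 2*x + 2*x**2)
(58 + P(6)*l(2))*56 = (58 + (-2 - 2*2 + 2*2**2)/6)*56 = (58 + (-2 - 4 + 2*4)/6)*56 = (58 + (-2 - 4 + 8)/6)*56 = (58 + (1/6)*2)*56 = (58 + 1/3)*56 = (175/3)*56 = 9800/3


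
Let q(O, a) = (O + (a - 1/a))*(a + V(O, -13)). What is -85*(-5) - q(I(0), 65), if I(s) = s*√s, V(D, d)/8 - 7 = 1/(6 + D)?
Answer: -489111/65 ≈ -7524.8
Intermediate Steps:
V(D, d) = 56 + 8/(6 + D)
I(s) = s^(3/2)
q(O, a) = (a + 8*(43 + 7*O)/(6 + O))*(O + a - 1/a) (q(O, a) = (O + (a - 1/a))*(a + 8*(43 + 7*O)/(6 + O)) = (O + a - 1/a)*(a + 8*(43 + 7*O)/(6 + O)) = (a + 8*(43 + 7*O)/(6 + O))*(O + a - 1/a))
-85*(-5) - q(I(0), 65) = -85*(-5) - (-344 - 56*0^(3/2) + 65*(6 + 0^(3/2))*(-1 + 65² + 0^(3/2)*65) + 8*65*(43 + 7*0^(3/2))*(0^(3/2) + 65))/(65*(6 + 0^(3/2))) = 425 - (-344 - 56*0 + 65*(6 + 0)*(-1 + 4225 + 0*65) + 8*65*(43 + 7*0)*(0 + 65))/(65*(6 + 0)) = 425 - (-344 + 0 + 65*6*(-1 + 4225 + 0) + 8*65*(43 + 0)*65)/(65*6) = 425 - (-344 + 0 + 65*6*4224 + 8*65*43*65)/(65*6) = 425 - (-344 + 0 + 1647360 + 1453400)/(65*6) = 425 - 3100416/(65*6) = 425 - 1*516736/65 = 425 - 516736/65 = -489111/65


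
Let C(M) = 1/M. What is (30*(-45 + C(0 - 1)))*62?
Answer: -85560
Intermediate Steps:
(30*(-45 + C(0 - 1)))*62 = (30*(-45 + 1/(0 - 1)))*62 = (30*(-45 + 1/(-1)))*62 = (30*(-45 - 1))*62 = (30*(-46))*62 = -1380*62 = -85560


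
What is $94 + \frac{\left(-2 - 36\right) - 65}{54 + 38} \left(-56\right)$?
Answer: $\frac{3604}{23} \approx 156.7$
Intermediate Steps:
$94 + \frac{\left(-2 - 36\right) - 65}{54 + 38} \left(-56\right) = 94 + \frac{\left(-2 - 36\right) - 65}{92} \left(-56\right) = 94 + \left(-38 - 65\right) \frac{1}{92} \left(-56\right) = 94 + \left(-103\right) \frac{1}{92} \left(-56\right) = 94 - - \frac{1442}{23} = 94 + \frac{1442}{23} = \frac{3604}{23}$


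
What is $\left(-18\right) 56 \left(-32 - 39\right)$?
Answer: $71568$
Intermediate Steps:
$\left(-18\right) 56 \left(-32 - 39\right) = - 1008 \left(-32 - 39\right) = \left(-1008\right) \left(-71\right) = 71568$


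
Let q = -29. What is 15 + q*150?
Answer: -4335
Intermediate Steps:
15 + q*150 = 15 - 29*150 = 15 - 4350 = -4335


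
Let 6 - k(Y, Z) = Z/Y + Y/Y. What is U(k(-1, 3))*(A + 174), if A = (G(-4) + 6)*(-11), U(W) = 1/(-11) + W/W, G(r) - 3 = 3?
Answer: 420/11 ≈ 38.182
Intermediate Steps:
k(Y, Z) = 5 - Z/Y (k(Y, Z) = 6 - (Z/Y + Y/Y) = 6 - (Z/Y + 1) = 6 - (1 + Z/Y) = 6 + (-1 - Z/Y) = 5 - Z/Y)
G(r) = 6 (G(r) = 3 + 3 = 6)
U(W) = 10/11 (U(W) = 1*(-1/11) + 1 = -1/11 + 1 = 10/11)
A = -132 (A = (6 + 6)*(-11) = 12*(-11) = -132)
U(k(-1, 3))*(A + 174) = 10*(-132 + 174)/11 = (10/11)*42 = 420/11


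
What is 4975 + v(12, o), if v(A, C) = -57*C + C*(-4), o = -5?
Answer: 5280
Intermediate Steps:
v(A, C) = -61*C (v(A, C) = -57*C - 4*C = -61*C)
4975 + v(12, o) = 4975 - 61*(-5) = 4975 + 305 = 5280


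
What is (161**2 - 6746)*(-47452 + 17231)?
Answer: -579487675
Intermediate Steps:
(161**2 - 6746)*(-47452 + 17231) = (25921 - 6746)*(-30221) = 19175*(-30221) = -579487675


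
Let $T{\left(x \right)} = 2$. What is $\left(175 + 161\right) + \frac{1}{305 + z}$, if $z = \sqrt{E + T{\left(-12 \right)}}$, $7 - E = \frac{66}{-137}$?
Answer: $\frac{4281732121}{12743126} - \frac{\sqrt{177963}}{12743126} \approx 336.0$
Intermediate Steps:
$E = \frac{1025}{137}$ ($E = 7 - \frac{66}{-137} = 7 - 66 \left(- \frac{1}{137}\right) = 7 - - \frac{66}{137} = 7 + \frac{66}{137} = \frac{1025}{137} \approx 7.4818$)
$z = \frac{\sqrt{177963}}{137}$ ($z = \sqrt{\frac{1025}{137} + 2} = \sqrt{\frac{1299}{137}} = \frac{\sqrt{177963}}{137} \approx 3.0792$)
$\left(175 + 161\right) + \frac{1}{305 + z} = \left(175 + 161\right) + \frac{1}{305 + \frac{\sqrt{177963}}{137}} = 336 + \frac{1}{305 + \frac{\sqrt{177963}}{137}}$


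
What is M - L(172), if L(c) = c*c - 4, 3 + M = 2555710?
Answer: 2526127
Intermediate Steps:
M = 2555707 (M = -3 + 2555710 = 2555707)
L(c) = -4 + c² (L(c) = c² - 4 = -4 + c²)
M - L(172) = 2555707 - (-4 + 172²) = 2555707 - (-4 + 29584) = 2555707 - 1*29580 = 2555707 - 29580 = 2526127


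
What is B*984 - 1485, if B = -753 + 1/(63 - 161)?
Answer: -36379905/49 ≈ -7.4245e+5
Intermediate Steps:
B = -73795/98 (B = -753 + 1/(-98) = -753 - 1/98 = -73795/98 ≈ -753.01)
B*984 - 1485 = -73795/98*984 - 1485 = -36307140/49 - 1485 = -36379905/49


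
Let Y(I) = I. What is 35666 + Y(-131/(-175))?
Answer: 6241681/175 ≈ 35667.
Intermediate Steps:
35666 + Y(-131/(-175)) = 35666 - 131/(-175) = 35666 - 131*(-1/175) = 35666 + 131/175 = 6241681/175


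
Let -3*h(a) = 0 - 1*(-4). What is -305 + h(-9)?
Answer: -919/3 ≈ -306.33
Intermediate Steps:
h(a) = -4/3 (h(a) = -(0 - 1*(-4))/3 = -(0 + 4)/3 = -⅓*4 = -4/3)
-305 + h(-9) = -305 - 4/3 = -919/3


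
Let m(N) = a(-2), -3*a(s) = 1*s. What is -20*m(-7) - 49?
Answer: -187/3 ≈ -62.333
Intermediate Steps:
a(s) = -s/3
m(N) = ⅔ (m(N) = -⅓*(-2) = ⅔)
-20*m(-7) - 49 = -20*⅔ - 49 = -40/3 - 49 = -187/3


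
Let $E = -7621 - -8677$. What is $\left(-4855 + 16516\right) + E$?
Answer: $12717$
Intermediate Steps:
$E = 1056$ ($E = -7621 + 8677 = 1056$)
$\left(-4855 + 16516\right) + E = \left(-4855 + 16516\right) + 1056 = 11661 + 1056 = 12717$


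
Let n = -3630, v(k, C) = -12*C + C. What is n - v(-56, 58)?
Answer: -2992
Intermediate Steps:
v(k, C) = -11*C
n - v(-56, 58) = -3630 - (-11)*58 = -3630 - 1*(-638) = -3630 + 638 = -2992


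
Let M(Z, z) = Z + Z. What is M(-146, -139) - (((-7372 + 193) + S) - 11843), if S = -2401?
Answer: 21131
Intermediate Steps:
M(Z, z) = 2*Z
M(-146, -139) - (((-7372 + 193) + S) - 11843) = 2*(-146) - (((-7372 + 193) - 2401) - 11843) = -292 - ((-7179 - 2401) - 11843) = -292 - (-9580 - 11843) = -292 - 1*(-21423) = -292 + 21423 = 21131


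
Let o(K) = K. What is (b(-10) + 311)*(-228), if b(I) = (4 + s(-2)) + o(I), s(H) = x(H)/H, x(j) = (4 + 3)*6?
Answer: -64752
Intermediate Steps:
x(j) = 42 (x(j) = 7*6 = 42)
s(H) = 42/H
b(I) = -17 + I (b(I) = (4 + 42/(-2)) + I = (4 + 42*(-½)) + I = (4 - 21) + I = -17 + I)
(b(-10) + 311)*(-228) = ((-17 - 10) + 311)*(-228) = (-27 + 311)*(-228) = 284*(-228) = -64752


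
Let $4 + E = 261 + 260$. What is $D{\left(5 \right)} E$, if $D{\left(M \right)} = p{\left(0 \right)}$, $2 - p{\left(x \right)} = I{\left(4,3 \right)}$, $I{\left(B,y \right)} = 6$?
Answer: $-2068$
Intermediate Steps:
$E = 517$ ($E = -4 + \left(261 + 260\right) = -4 + 521 = 517$)
$p{\left(x \right)} = -4$ ($p{\left(x \right)} = 2 - 6 = -4$)
$D{\left(M \right)} = -4$
$D{\left(5 \right)} E = \left(-4\right) 517 = -2068$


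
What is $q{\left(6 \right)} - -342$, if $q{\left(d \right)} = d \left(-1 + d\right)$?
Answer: $372$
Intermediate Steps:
$q{\left(6 \right)} - -342 = 6 \left(-1 + 6\right) - -342 = 6 \cdot 5 + 342 = 30 + 342 = 372$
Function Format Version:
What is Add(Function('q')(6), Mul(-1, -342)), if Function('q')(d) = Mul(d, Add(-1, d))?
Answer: 372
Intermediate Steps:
Add(Function('q')(6), Mul(-1, -342)) = Add(Mul(6, Add(-1, 6)), Mul(-1, -342)) = Add(Mul(6, 5), 342) = Add(30, 342) = 372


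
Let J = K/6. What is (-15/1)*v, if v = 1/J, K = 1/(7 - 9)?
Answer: 180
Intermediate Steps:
K = -½ (K = 1/(-2) = -½ ≈ -0.50000)
J = -1/12 (J = -½/6 = -½*⅙ = -1/12 ≈ -0.083333)
v = -12 (v = 1/(-1/12) = -12)
(-15/1)*v = -15/1*(-12) = -15*(-12) = 180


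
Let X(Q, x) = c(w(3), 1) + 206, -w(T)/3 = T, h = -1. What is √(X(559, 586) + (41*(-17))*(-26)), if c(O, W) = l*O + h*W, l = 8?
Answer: √18255 ≈ 135.11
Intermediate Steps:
w(T) = -3*T
c(O, W) = -W + 8*O (c(O, W) = 8*O - W = -W + 8*O)
X(Q, x) = 133 (X(Q, x) = (-1*1 + 8*(-3*3)) + 206 = (-1 + 8*(-9)) + 206 = (-1 - 72) + 206 = -73 + 206 = 133)
√(X(559, 586) + (41*(-17))*(-26)) = √(133 + (41*(-17))*(-26)) = √(133 - 697*(-26)) = √(133 + 18122) = √18255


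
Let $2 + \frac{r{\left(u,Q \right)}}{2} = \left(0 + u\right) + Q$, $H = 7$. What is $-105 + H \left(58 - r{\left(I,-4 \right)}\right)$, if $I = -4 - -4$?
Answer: $385$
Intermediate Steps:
$I = 0$ ($I = -4 + 4 = 0$)
$r{\left(u,Q \right)} = -4 + 2 Q + 2 u$ ($r{\left(u,Q \right)} = -4 + 2 \left(\left(0 + u\right) + Q\right) = -4 + 2 \left(u + Q\right) = -4 + 2 \left(Q + u\right) = -4 + \left(2 Q + 2 u\right) = -4 + 2 Q + 2 u$)
$-105 + H \left(58 - r{\left(I,-4 \right)}\right) = -105 + 7 \left(58 - \left(-4 + 2 \left(-4\right) + 2 \cdot 0\right)\right) = -105 + 7 \left(58 - \left(-4 - 8 + 0\right)\right) = -105 + 7 \left(58 - -12\right) = -105 + 7 \left(58 + 12\right) = -105 + 7 \cdot 70 = -105 + 490 = 385$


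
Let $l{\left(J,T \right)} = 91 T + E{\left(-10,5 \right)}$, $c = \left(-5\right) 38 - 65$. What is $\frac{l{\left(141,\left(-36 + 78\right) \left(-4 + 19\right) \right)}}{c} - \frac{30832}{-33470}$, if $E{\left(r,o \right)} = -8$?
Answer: $- \frac{191070518}{853485} \approx -223.87$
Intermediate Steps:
$c = -255$ ($c = -190 - 65 = -255$)
$l{\left(J,T \right)} = -8 + 91 T$ ($l{\left(J,T \right)} = 91 T - 8 = -8 + 91 T$)
$\frac{l{\left(141,\left(-36 + 78\right) \left(-4 + 19\right) \right)}}{c} - \frac{30832}{-33470} = \frac{-8 + 91 \left(-36 + 78\right) \left(-4 + 19\right)}{-255} - \frac{30832}{-33470} = \left(-8 + 91 \cdot 42 \cdot 15\right) \left(- \frac{1}{255}\right) - - \frac{15416}{16735} = \left(-8 + 91 \cdot 630\right) \left(- \frac{1}{255}\right) + \frac{15416}{16735} = \left(-8 + 57330\right) \left(- \frac{1}{255}\right) + \frac{15416}{16735} = 57322 \left(- \frac{1}{255}\right) + \frac{15416}{16735} = - \frac{57322}{255} + \frac{15416}{16735} = - \frac{191070518}{853485}$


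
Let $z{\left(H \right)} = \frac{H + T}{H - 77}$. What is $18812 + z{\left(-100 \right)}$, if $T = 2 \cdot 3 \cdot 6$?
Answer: $\frac{3329788}{177} \approx 18812.0$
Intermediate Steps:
$T = 36$ ($T = 6 \cdot 6 = 36$)
$z{\left(H \right)} = \frac{36 + H}{-77 + H}$ ($z{\left(H \right)} = \frac{H + 36}{H - 77} = \frac{36 + H}{-77 + H}$)
$18812 + z{\left(-100 \right)} = 18812 + \frac{36 - 100}{-77 - 100} = 18812 + \frac{1}{-177} \left(-64\right) = 18812 - - \frac{64}{177} = 18812 + \frac{64}{177} = \frac{3329788}{177}$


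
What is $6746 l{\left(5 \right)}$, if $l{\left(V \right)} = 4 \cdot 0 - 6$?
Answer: $-40476$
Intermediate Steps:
$l{\left(V \right)} = -6$ ($l{\left(V \right)} = 0 - 6 = -6$)
$6746 l{\left(5 \right)} = 6746 \left(-6\right) = -40476$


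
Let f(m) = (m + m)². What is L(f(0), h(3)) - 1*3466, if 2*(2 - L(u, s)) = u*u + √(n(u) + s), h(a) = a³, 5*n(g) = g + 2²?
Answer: -3464 - √695/10 ≈ -3466.6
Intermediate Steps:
f(m) = 4*m² (f(m) = (2*m)² = 4*m²)
n(g) = ⅘ + g/5 (n(g) = (g + 2²)/5 = (g + 4)/5 = (4 + g)/5 = ⅘ + g/5)
L(u, s) = 2 - u²/2 - √(⅘ + s + u/5)/2 (L(u, s) = 2 - (u*u + √((⅘ + u/5) + s))/2 = 2 - (u² + √(⅘ + s + u/5))/2 = 2 + (-u²/2 - √(⅘ + s + u/5)/2) = 2 - u²/2 - √(⅘ + s + u/5)/2)
L(f(0), h(3)) - 1*3466 = (2 - (4*0²)²/2 - √(20 + 5*(4*0²) + 25*3³)/10) - 1*3466 = (2 - (4*0)²/2 - √(20 + 5*(4*0) + 25*27)/10) - 3466 = (2 - ½*0² - √(20 + 5*0 + 675)/10) - 3466 = (2 - ½*0 - √(20 + 0 + 675)/10) - 3466 = (2 + 0 - √695/10) - 3466 = (2 - √695/10) - 3466 = -3464 - √695/10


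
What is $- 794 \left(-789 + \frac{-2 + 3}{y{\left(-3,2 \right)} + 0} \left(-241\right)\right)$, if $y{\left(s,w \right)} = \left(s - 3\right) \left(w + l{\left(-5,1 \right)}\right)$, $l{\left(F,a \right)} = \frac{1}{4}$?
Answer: $\frac{16531874}{27} \approx 6.1229 \cdot 10^{5}$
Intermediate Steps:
$l{\left(F,a \right)} = \frac{1}{4}$
$y{\left(s,w \right)} = \left(-3 + s\right) \left(\frac{1}{4} + w\right)$ ($y{\left(s,w \right)} = \left(s - 3\right) \left(w + \frac{1}{4}\right) = \left(-3 + s\right) \left(\frac{1}{4} + w\right)$)
$- 794 \left(-789 + \frac{-2 + 3}{y{\left(-3,2 \right)} + 0} \left(-241\right)\right) = - 794 \left(-789 + \frac{-2 + 3}{\left(- \frac{3}{4} - 6 + \frac{1}{4} \left(-3\right) - 6\right) + 0} \left(-241\right)\right) = - 794 \left(-789 + 1 \frac{1}{\left(- \frac{3}{4} - 6 - \frac{3}{4} - 6\right) + 0} \left(-241\right)\right) = - 794 \left(-789 + 1 \frac{1}{- \frac{27}{2} + 0} \left(-241\right)\right) = - 794 \left(-789 + 1 \frac{1}{- \frac{27}{2}} \left(-241\right)\right) = - 794 \left(-789 + 1 \left(- \frac{2}{27}\right) \left(-241\right)\right) = - 794 \left(-789 - - \frac{482}{27}\right) = - 794 \left(-789 + \frac{482}{27}\right) = \left(-794\right) \left(- \frac{20821}{27}\right) = \frac{16531874}{27}$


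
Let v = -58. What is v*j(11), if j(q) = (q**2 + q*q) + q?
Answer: -14674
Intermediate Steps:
j(q) = q + 2*q**2 (j(q) = (q**2 + q**2) + q = 2*q**2 + q = q + 2*q**2)
v*j(11) = -638*(1 + 2*11) = -638*(1 + 22) = -638*23 = -58*253 = -14674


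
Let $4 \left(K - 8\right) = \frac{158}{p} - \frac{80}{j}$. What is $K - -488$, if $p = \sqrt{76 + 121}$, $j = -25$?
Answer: $\frac{2484}{5} + \frac{79 \sqrt{197}}{394} \approx 499.61$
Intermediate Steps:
$p = \sqrt{197} \approx 14.036$
$K = \frac{44}{5} + \frac{79 \sqrt{197}}{394}$ ($K = 8 + \frac{\frac{158}{\sqrt{197}} - \frac{80}{-25}}{4} = 8 + \frac{158 \frac{\sqrt{197}}{197} - - \frac{16}{5}}{4} = 8 + \frac{\frac{158 \sqrt{197}}{197} + \frac{16}{5}}{4} = 8 + \frac{\frac{16}{5} + \frac{158 \sqrt{197}}{197}}{4} = 8 + \left(\frac{4}{5} + \frac{79 \sqrt{197}}{394}\right) = \frac{44}{5} + \frac{79 \sqrt{197}}{394} \approx 11.614$)
$K - -488 = \left(\frac{44}{5} + \frac{79 \sqrt{197}}{394}\right) - -488 = \left(\frac{44}{5} + \frac{79 \sqrt{197}}{394}\right) + 488 = \frac{2484}{5} + \frac{79 \sqrt{197}}{394}$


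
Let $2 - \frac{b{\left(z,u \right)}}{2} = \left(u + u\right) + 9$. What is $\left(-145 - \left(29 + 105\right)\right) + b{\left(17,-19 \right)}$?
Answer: $-217$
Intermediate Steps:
$b{\left(z,u \right)} = -14 - 4 u$ ($b{\left(z,u \right)} = 4 - 2 \left(\left(u + u\right) + 9\right) = 4 - 2 \left(2 u + 9\right) = 4 - 2 \left(9 + 2 u\right) = 4 - \left(18 + 4 u\right) = -14 - 4 u$)
$\left(-145 - \left(29 + 105\right)\right) + b{\left(17,-19 \right)} = \left(-145 - \left(29 + 105\right)\right) - -62 = \left(-145 - 134\right) + \left(-14 + 76\right) = \left(-145 - 134\right) + 62 = -279 + 62 = -217$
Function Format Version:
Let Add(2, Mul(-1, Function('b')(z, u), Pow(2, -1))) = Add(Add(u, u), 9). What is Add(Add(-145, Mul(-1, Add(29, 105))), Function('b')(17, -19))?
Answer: -217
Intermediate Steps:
Function('b')(z, u) = Add(-14, Mul(-4, u)) (Function('b')(z, u) = Add(4, Mul(-2, Add(Add(u, u), 9))) = Add(4, Mul(-2, Add(Mul(2, u), 9))) = Add(4, Mul(-2, Add(9, Mul(2, u)))) = Add(4, Add(-18, Mul(-4, u))) = Add(-14, Mul(-4, u)))
Add(Add(-145, Mul(-1, Add(29, 105))), Function('b')(17, -19)) = Add(Add(-145, Mul(-1, Add(29, 105))), Add(-14, Mul(-4, -19))) = Add(Add(-145, Mul(-1, 134)), Add(-14, 76)) = Add(Add(-145, -134), 62) = Add(-279, 62) = -217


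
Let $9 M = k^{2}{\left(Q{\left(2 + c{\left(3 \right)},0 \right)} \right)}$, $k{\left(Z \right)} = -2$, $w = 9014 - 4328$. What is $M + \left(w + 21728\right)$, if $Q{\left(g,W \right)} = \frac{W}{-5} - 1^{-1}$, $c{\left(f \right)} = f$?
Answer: $\frac{237730}{9} \approx 26414.0$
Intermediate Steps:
$Q{\left(g,W \right)} = -1 - \frac{W}{5}$ ($Q{\left(g,W \right)} = W \left(- \frac{1}{5}\right) - 1 = - \frac{W}{5} - 1 = -1 - \frac{W}{5}$)
$w = 4686$
$M = \frac{4}{9}$ ($M = \frac{\left(-2\right)^{2}}{9} = \frac{1}{9} \cdot 4 = \frac{4}{9} \approx 0.44444$)
$M + \left(w + 21728\right) = \frac{4}{9} + \left(4686 + 21728\right) = \frac{4}{9} + 26414 = \frac{237730}{9}$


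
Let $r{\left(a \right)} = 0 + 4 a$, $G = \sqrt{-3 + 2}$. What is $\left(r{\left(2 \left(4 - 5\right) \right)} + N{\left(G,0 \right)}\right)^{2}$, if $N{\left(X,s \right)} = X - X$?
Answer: $64$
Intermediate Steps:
$G = i$ ($G = \sqrt{-1} = i \approx 1.0 i$)
$N{\left(X,s \right)} = 0$
$r{\left(a \right)} = 4 a$
$\left(r{\left(2 \left(4 - 5\right) \right)} + N{\left(G,0 \right)}\right)^{2} = \left(4 \cdot 2 \left(4 - 5\right) + 0\right)^{2} = \left(4 \cdot 2 \left(-1\right) + 0\right)^{2} = \left(4 \left(-2\right) + 0\right)^{2} = \left(-8 + 0\right)^{2} = \left(-8\right)^{2} = 64$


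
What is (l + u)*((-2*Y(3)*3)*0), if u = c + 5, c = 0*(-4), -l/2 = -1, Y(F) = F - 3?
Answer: 0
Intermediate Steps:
Y(F) = -3 + F
l = 2 (l = -2*(-1) = 2)
c = 0
u = 5 (u = 0 + 5 = 5)
(l + u)*((-2*Y(3)*3)*0) = (2 + 5)*((-2*(-3 + 3)*3)*0) = 7*((-2*0*3)*0) = 7*((0*3)*0) = 7*(0*0) = 7*0 = 0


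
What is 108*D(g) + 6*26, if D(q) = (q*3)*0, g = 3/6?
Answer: 156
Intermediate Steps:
g = 1/2 (g = 3*(1/6) = 1/2 ≈ 0.50000)
D(q) = 0 (D(q) = (3*q)*0 = 0)
108*D(g) + 6*26 = 108*0 + 6*26 = 0 + 156 = 156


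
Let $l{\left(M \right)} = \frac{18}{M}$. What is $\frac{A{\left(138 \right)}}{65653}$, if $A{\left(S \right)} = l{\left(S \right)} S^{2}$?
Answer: $\frac{2484}{65653} \approx 0.037835$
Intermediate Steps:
$A{\left(S \right)} = 18 S$ ($A{\left(S \right)} = \frac{18}{S} S^{2} = 18 S$)
$\frac{A{\left(138 \right)}}{65653} = \frac{18 \cdot 138}{65653} = 2484 \cdot \frac{1}{65653} = \frac{2484}{65653}$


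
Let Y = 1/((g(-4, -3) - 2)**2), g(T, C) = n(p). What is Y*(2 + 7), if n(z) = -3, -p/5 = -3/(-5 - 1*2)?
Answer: 9/25 ≈ 0.36000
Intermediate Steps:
p = -15/7 (p = -(-15)/(-5 - 1*2) = -(-15)/(-5 - 2) = -(-15)/(-7) = -(-15)*(-1)/7 = -5*3/7 = -15/7 ≈ -2.1429)
g(T, C) = -3
Y = 1/25 (Y = 1/((-3 - 2)**2) = 1/((-5)**2) = 1/25 ≈ 0.040000)
Y*(2 + 7) = (2 + 7)/25 = (1/25)*9 = 9/25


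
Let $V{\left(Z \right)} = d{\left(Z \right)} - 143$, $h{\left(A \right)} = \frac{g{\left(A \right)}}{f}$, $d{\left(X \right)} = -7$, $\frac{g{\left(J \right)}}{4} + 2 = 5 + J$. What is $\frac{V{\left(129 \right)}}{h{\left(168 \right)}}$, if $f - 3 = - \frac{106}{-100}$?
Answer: $- \frac{203}{228} \approx -0.89035$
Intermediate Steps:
$g{\left(J \right)} = 12 + 4 J$ ($g{\left(J \right)} = -8 + 4 \left(5 + J\right) = -8 + \left(20 + 4 J\right) = 12 + 4 J$)
$f = \frac{203}{50}$ ($f = 3 - \frac{106}{-100} = 3 - - \frac{53}{50} = 3 + \frac{53}{50} = \frac{203}{50} \approx 4.06$)
$h{\left(A \right)} = \frac{600}{203} + \frac{200 A}{203}$ ($h{\left(A \right)} = \frac{12 + 4 A}{\frac{203}{50}} = \left(12 + 4 A\right) \frac{50}{203} = \frac{600}{203} + \frac{200 A}{203}$)
$V{\left(Z \right)} = -150$ ($V{\left(Z \right)} = -7 - 143 = -150$)
$\frac{V{\left(129 \right)}}{h{\left(168 \right)}} = - \frac{150}{\frac{600}{203} + \frac{200}{203} \cdot 168} = - \frac{150}{\frac{600}{203} + \frac{4800}{29}} = - \frac{150}{\frac{34200}{203}} = \left(-150\right) \frac{203}{34200} = - \frac{203}{228}$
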